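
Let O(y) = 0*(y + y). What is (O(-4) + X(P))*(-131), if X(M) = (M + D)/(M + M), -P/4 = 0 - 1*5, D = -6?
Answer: -917/20 ≈ -45.850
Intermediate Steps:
P = 20 (P = -4*(0 - 1*5) = -4*(0 - 5) = -4*(-5) = 20)
O(y) = 0 (O(y) = 0*(2*y) = 0)
X(M) = (-6 + M)/(2*M) (X(M) = (M - 6)/(M + M) = (-6 + M)/((2*M)) = (-6 + M)*(1/(2*M)) = (-6 + M)/(2*M))
(O(-4) + X(P))*(-131) = (0 + (½)*(-6 + 20)/20)*(-131) = (0 + (½)*(1/20)*14)*(-131) = (0 + 7/20)*(-131) = (7/20)*(-131) = -917/20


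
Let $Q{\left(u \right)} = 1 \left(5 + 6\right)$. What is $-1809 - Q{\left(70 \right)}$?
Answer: $-1820$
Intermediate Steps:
$Q{\left(u \right)} = 11$ ($Q{\left(u \right)} = 1 \cdot 11 = 11$)
$-1809 - Q{\left(70 \right)} = -1809 - 11 = -1820$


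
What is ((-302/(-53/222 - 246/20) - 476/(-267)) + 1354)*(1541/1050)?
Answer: 1975460383378/975477825 ≈ 2025.1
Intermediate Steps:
((-302/(-53/222 - 246/20) - 476/(-267)) + 1354)*(1541/1050) = ((-302/(-53*1/222 - 246*1/20) - 476*(-1/267)) + 1354)*(1541*(1/1050)) = ((-302/(-53/222 - 123/10) + 476/267) + 1354)*(1541/1050) = ((-302/(-6959/555) + 476/267) + 1354)*(1541/1050) = ((-302*(-555/6959) + 476/267) + 1354)*(1541/1050) = ((167610/6959 + 476/267) + 1354)*(1541/1050) = (48064354/1858053 + 1354)*(1541/1050) = (2563868116/1858053)*(1541/1050) = 1975460383378/975477825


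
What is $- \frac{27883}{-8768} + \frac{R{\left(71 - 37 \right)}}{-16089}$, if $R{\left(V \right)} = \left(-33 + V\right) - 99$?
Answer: $\frac{449468851}{141068352} \approx 3.1862$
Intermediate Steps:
$R{\left(V \right)} = -132 + V$ ($R{\left(V \right)} = \left(-33 + V\right) - 99 = -132 + V$)
$- \frac{27883}{-8768} + \frac{R{\left(71 - 37 \right)}}{-16089} = - \frac{27883}{-8768} + \frac{-132 + \left(71 - 37\right)}{-16089} = \left(-27883\right) \left(- \frac{1}{8768}\right) + \left(-132 + 34\right) \left(- \frac{1}{16089}\right) = \frac{27883}{8768} - - \frac{98}{16089} = \frac{27883}{8768} + \frac{98}{16089} = \frac{449468851}{141068352}$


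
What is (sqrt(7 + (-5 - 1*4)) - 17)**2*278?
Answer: 79786 - 9452*I*sqrt(2) ≈ 79786.0 - 13367.0*I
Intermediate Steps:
(sqrt(7 + (-5 - 1*4)) - 17)**2*278 = (sqrt(7 + (-5 - 4)) - 17)**2*278 = (sqrt(7 - 9) - 17)**2*278 = (sqrt(-2) - 17)**2*278 = (I*sqrt(2) - 17)**2*278 = (-17 + I*sqrt(2))**2*278 = 278*(-17 + I*sqrt(2))**2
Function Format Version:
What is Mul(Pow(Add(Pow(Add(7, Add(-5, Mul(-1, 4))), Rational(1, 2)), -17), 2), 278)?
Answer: Add(79786, Mul(-9452, I, Pow(2, Rational(1, 2)))) ≈ Add(79786., Mul(-13367., I))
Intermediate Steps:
Mul(Pow(Add(Pow(Add(7, Add(-5, Mul(-1, 4))), Rational(1, 2)), -17), 2), 278) = Mul(Pow(Add(Pow(Add(7, Add(-5, -4)), Rational(1, 2)), -17), 2), 278) = Mul(Pow(Add(Pow(Add(7, -9), Rational(1, 2)), -17), 2), 278) = Mul(Pow(Add(Pow(-2, Rational(1, 2)), -17), 2), 278) = Mul(Pow(Add(Mul(I, Pow(2, Rational(1, 2))), -17), 2), 278) = Mul(Pow(Add(-17, Mul(I, Pow(2, Rational(1, 2)))), 2), 278) = Mul(278, Pow(Add(-17, Mul(I, Pow(2, Rational(1, 2)))), 2))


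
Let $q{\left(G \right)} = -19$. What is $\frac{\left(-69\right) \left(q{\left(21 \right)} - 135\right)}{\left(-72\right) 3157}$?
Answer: $- \frac{23}{492} \approx -0.046748$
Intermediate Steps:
$\frac{\left(-69\right) \left(q{\left(21 \right)} - 135\right)}{\left(-72\right) 3157} = \frac{\left(-69\right) \left(-19 - 135\right)}{\left(-72\right) 3157} = \frac{\left(-69\right) \left(-154\right)}{-227304} = 10626 \left(- \frac{1}{227304}\right) = - \frac{23}{492}$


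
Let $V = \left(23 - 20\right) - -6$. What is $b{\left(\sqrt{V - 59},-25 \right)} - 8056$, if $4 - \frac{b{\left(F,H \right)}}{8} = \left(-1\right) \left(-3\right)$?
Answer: $-8048$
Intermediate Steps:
$V = 9$ ($V = \left(23 - 20\right) + 6 = 3 + 6 = 9$)
$b{\left(F,H \right)} = 8$ ($b{\left(F,H \right)} = 32 - 8 \left(\left(-1\right) \left(-3\right)\right) = 32 - 24 = 8$)
$b{\left(\sqrt{V - 59},-25 \right)} - 8056 = 8 - 8056 = -8048$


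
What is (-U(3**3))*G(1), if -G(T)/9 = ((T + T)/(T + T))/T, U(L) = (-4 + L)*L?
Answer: 5589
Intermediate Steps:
U(L) = L*(-4 + L)
G(T) = -9/T (G(T) = -9*(T + T)/(T + T)/T = -9*(2*T)/((2*T))/T = -9*(2*T)*(1/(2*T))/T = -9/T)
(-U(3**3))*G(1) = (-3**3*(-4 + 3**3))*(-9/1) = (-27*(-4 + 27))*(-9*1) = -27*23*(-9) = -1*621*(-9) = -621*(-9) = 5589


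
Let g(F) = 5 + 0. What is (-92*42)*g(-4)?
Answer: -19320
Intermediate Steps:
g(F) = 5
(-92*42)*g(-4) = -92*42*5 = -3864*5 = -19320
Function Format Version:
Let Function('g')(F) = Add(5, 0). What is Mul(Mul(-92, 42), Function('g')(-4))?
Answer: -19320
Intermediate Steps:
Function('g')(F) = 5
Mul(Mul(-92, 42), Function('g')(-4)) = Mul(Mul(-92, 42), 5) = Mul(-3864, 5) = -19320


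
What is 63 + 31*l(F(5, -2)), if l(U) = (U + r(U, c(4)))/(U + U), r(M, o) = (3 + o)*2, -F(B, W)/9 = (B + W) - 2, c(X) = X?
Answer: 979/18 ≈ 54.389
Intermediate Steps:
F(B, W) = 18 - 9*B - 9*W (F(B, W) = -9*((B + W) - 2) = -9*(-2 + B + W) = 18 - 9*B - 9*W)
r(M, o) = 6 + 2*o
l(U) = (14 + U)/(2*U) (l(U) = (U + (6 + 2*4))/(U + U) = (U + (6 + 8))/((2*U)) = (U + 14)*(1/(2*U)) = (14 + U)*(1/(2*U)) = (14 + U)/(2*U))
63 + 31*l(F(5, -2)) = 63 + 31*((14 + (18 - 9*5 - 9*(-2)))/(2*(18 - 9*5 - 9*(-2)))) = 63 + 31*((14 + (18 - 45 + 18))/(2*(18 - 45 + 18))) = 63 + 31*((½)*(14 - 9)/(-9)) = 63 + 31*((½)*(-⅑)*5) = 63 + 31*(-5/18) = 63 - 155/18 = 979/18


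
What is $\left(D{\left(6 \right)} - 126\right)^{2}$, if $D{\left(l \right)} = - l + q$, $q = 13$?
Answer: $14161$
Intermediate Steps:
$D{\left(l \right)} = 13 - l$ ($D{\left(l \right)} = - l + 13 = 13 - l$)
$\left(D{\left(6 \right)} - 126\right)^{2} = \left(\left(13 - 6\right) - 126\right)^{2} = \left(7 - 126\right)^{2} = \left(-119\right)^{2} = 14161$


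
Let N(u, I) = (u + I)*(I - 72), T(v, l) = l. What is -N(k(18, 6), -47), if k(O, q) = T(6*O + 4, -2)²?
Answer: -5117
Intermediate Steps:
k(O, q) = 4 (k(O, q) = (-2)² = 4)
N(u, I) = (-72 + I)*(I + u) (N(u, I) = (I + u)*(-72 + I) = (-72 + I)*(I + u))
-N(k(18, 6), -47) = -((-47)² - 72*(-47) - 72*4 - 47*4) = -(2209 + 3384 - 288 - 188) = -1*5117 = -5117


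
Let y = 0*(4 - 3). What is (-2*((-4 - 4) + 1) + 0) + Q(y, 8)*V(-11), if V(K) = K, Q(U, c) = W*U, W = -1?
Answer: 14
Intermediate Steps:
y = 0 (y = 0*1 = 0)
Q(U, c) = -U
(-2*((-4 - 4) + 1) + 0) + Q(y, 8)*V(-11) = (-2*((-4 - 4) + 1) + 0) - 1*0*(-11) = (-2*(-8 + 1) + 0) + 0*(-11) = (-2*(-7) + 0) + 0 = (14 + 0) + 0 = 14 + 0 = 14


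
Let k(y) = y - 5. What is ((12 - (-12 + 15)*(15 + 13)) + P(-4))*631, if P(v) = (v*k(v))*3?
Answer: 22716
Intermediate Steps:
k(y) = -5 + y
P(v) = 3*v*(-5 + v) (P(v) = (v*(-5 + v))*3 = 3*v*(-5 + v))
((12 - (-12 + 15)*(15 + 13)) + P(-4))*631 = ((12 - (-12 + 15)*(15 + 13)) + 3*(-4)*(-5 - 4))*631 = ((12 - 3*28) + 3*(-4)*(-9))*631 = ((12 - 1*84) + 108)*631 = ((12 - 84) + 108)*631 = (-72 + 108)*631 = 36*631 = 22716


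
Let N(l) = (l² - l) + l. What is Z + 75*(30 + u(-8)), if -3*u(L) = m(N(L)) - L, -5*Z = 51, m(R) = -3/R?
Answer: 653111/320 ≈ 2041.0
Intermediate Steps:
N(l) = l²
Z = -51/5 (Z = -⅕*51 = -51/5 ≈ -10.200)
u(L) = L⁻² + L/3 (u(L) = -(-3/L² - L)/3 = -(-L - 3/L²)/3 = L⁻² + L/3)
Z + 75*(30 + u(-8)) = -51/5 + 75*(30 + ((-8)⁻² + (⅓)*(-8))) = -51/5 + 75*(30 + (1/64 - 8/3)) = -51/5 + 75*(30 - 509/192) = -51/5 + 75*(5251/192) = -51/5 + 131275/64 = 653111/320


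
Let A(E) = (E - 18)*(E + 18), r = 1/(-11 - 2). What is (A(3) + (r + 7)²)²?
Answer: 2037168225/28561 ≈ 71327.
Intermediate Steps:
r = -1/13 (r = 1/(-13) = -1/13 ≈ -0.076923)
A(E) = (-18 + E)*(18 + E)
(A(3) + (r + 7)²)² = ((-324 + 3²) + (-1/13 + 7)²)² = ((-324 + 9) + (90/13)²)² = (-315 + 8100/169)² = (-45135/169)² = 2037168225/28561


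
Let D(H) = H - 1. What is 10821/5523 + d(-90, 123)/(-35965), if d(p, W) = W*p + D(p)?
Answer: 150273156/66211565 ≈ 2.2696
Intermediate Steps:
D(H) = -1 + H
d(p, W) = -1 + p + W*p (d(p, W) = W*p + (-1 + p) = -1 + p + W*p)
10821/5523 + d(-90, 123)/(-35965) = 10821/5523 + (-1 - 90 + 123*(-90))/(-35965) = 10821*(1/5523) + (-1 - 90 - 11070)*(-1/35965) = 3607/1841 - 11161*(-1/35965) = 3607/1841 + 11161/35965 = 150273156/66211565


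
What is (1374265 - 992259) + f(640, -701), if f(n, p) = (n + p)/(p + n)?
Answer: 382007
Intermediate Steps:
f(n, p) = 1 (f(n, p) = (n + p)/(n + p) = 1)
(1374265 - 992259) + f(640, -701) = (1374265 - 992259) + 1 = 382006 + 1 = 382007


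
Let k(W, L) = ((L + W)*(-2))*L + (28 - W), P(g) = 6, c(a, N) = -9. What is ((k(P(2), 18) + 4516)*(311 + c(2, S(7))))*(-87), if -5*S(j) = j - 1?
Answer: -96530676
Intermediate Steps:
S(j) = ⅕ - j/5 (S(j) = -(j - 1)/5 = -(-1 + j)/5 = ⅕ - j/5)
k(W, L) = 28 - W + L*(-2*L - 2*W) (k(W, L) = (-2*L - 2*W)*L + (28 - W) = L*(-2*L - 2*W) + (28 - W) = 28 - W + L*(-2*L - 2*W))
((k(P(2), 18) + 4516)*(311 + c(2, S(7))))*(-87) = (((28 - 1*6 - 2*18² - 2*18*6) + 4516)*(311 - 9))*(-87) = (((28 - 6 - 2*324 - 216) + 4516)*302)*(-87) = (((28 - 6 - 648 - 216) + 4516)*302)*(-87) = ((-842 + 4516)*302)*(-87) = (3674*302)*(-87) = 1109548*(-87) = -96530676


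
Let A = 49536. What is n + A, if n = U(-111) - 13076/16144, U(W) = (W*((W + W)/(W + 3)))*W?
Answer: 302141781/4036 ≈ 74862.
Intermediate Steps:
U(W) = 2*W³/(3 + W) (U(W) = (W*((2*W)/(3 + W)))*W = (W*(2*W/(3 + W)))*W = (2*W²/(3 + W))*W = 2*W³/(3 + W))
n = 102214485/4036 (n = 2*(-111)³/(3 - 111) - 13076/16144 = 2*(-1367631)/(-108) - 13076*1/16144 = 2*(-1367631)*(-1/108) - 3269/4036 = 50653/2 - 3269/4036 = 102214485/4036 ≈ 25326.)
n + A = 102214485/4036 + 49536 = 302141781/4036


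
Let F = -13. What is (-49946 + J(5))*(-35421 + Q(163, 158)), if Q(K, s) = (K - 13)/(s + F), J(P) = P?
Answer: 51298346439/29 ≈ 1.7689e+9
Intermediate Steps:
Q(K, s) = (-13 + K)/(-13 + s) (Q(K, s) = (K - 13)/(s - 13) = (-13 + K)/(-13 + s))
(-49946 + J(5))*(-35421 + Q(163, 158)) = (-49946 + 5)*(-35421 + (-13 + 163)/(-13 + 158)) = -49941*(-35421 + 150/145) = -49941*(-35421 + (1/145)*150) = -49941*(-35421 + 30/29) = -49941*(-1027179/29) = 51298346439/29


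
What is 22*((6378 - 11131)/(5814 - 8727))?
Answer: 104566/2913 ≈ 35.896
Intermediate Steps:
22*((6378 - 11131)/(5814 - 8727)) = 22*(-4753/(-2913)) = 22*(-4753*(-1/2913)) = 22*(4753/2913) = 104566/2913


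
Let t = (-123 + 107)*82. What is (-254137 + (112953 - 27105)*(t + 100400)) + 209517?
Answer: 8506462004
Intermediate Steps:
t = -1312 (t = -16*82 = -1312)
(-254137 + (112953 - 27105)*(t + 100400)) + 209517 = (-254137 + (112953 - 27105)*(-1312 + 100400)) + 209517 = (-254137 + 85848*99088) + 209517 = (-254137 + 8506506624) + 209517 = 8506252487 + 209517 = 8506462004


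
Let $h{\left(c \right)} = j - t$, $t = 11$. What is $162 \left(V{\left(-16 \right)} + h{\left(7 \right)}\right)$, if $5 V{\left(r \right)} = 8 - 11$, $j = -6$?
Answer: $- \frac{14256}{5} \approx -2851.2$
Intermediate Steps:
$V{\left(r \right)} = - \frac{3}{5}$ ($V{\left(r \right)} = \frac{8 - 11}{5} = \frac{1}{5} \left(-3\right) = - \frac{3}{5}$)
$h{\left(c \right)} = -17$ ($h{\left(c \right)} = -6 - 11 = -17$)
$162 \left(V{\left(-16 \right)} + h{\left(7 \right)}\right) = 162 \left(- \frac{3}{5} - 17\right) = 162 \left(- \frac{88}{5}\right) = - \frac{14256}{5}$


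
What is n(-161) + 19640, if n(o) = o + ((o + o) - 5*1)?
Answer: 19152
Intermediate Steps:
n(o) = -5 + 3*o (n(o) = o + (2*o - 5) = o + (-5 + 2*o) = -5 + 3*o)
n(-161) + 19640 = (-5 + 3*(-161)) + 19640 = (-5 - 483) + 19640 = -488 + 19640 = 19152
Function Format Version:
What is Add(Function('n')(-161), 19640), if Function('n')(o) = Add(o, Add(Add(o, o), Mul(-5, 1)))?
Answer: 19152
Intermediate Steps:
Function('n')(o) = Add(-5, Mul(3, o)) (Function('n')(o) = Add(o, Add(Mul(2, o), -5)) = Add(o, Add(-5, Mul(2, o))) = Add(-5, Mul(3, o)))
Add(Function('n')(-161), 19640) = Add(Add(-5, Mul(3, -161)), 19640) = Add(Add(-5, -483), 19640) = Add(-488, 19640) = 19152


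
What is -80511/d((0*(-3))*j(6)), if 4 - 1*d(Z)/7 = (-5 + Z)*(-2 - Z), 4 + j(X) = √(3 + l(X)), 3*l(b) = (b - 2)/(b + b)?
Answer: 26837/14 ≈ 1916.9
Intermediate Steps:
l(b) = (-2 + b)/(6*b) (l(b) = ((b - 2)/(b + b))/3 = ((-2 + b)/((2*b)))/3 = ((-2 + b)*(1/(2*b)))/3 = ((-2 + b)/(2*b))/3 = (-2 + b)/(6*b))
j(X) = -4 + √(3 + (-2 + X)/(6*X))
d(Z) = 28 - 7*(-5 + Z)*(-2 - Z)
-80511/d((0*(-3))*j(6)) = -80511/(-42 - 21*0*(-3)*(-4 + √(114 - 12/6)/6) + 7*((0*(-3))*(-4 + √(114 - 12/6)/6))²) = -80511/(-42 - 0*(-4 + √(114 - 12*⅙)/6) + 7*(0*(-4 + √(114 - 12*⅙)/6))²) = -80511/(-42 - 0*(-4 + √(114 - 2)/6) + 7*(0*(-4 + √(114 - 2)/6))²) = -80511/(-42 - 0*(-4 + √112/6) + 7*(0*(-4 + √112/6))²) = -80511/(-42 - 0*(-4 + (4*√7)/6) + 7*(0*(-4 + (4*√7)/6))²) = -80511/(-42 - 0*(-4 + 2*√7/3) + 7*(0*(-4 + 2*√7/3))²) = -80511/(-42 - 21*0 + 7*0²) = -80511/(-42 + 0 + 7*0) = -80511/(-42 + 0 + 0) = -80511/(-42) = -80511*(-1/42) = 26837/14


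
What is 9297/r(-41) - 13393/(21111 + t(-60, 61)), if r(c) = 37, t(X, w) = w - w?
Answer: 862438/3441 ≈ 250.64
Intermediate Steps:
t(X, w) = 0
9297/r(-41) - 13393/(21111 + t(-60, 61)) = 9297/37 - 13393/(21111 + 0) = 9297*(1/37) - 13393/21111 = 9297/37 - 13393*1/21111 = 9297/37 - 59/93 = 862438/3441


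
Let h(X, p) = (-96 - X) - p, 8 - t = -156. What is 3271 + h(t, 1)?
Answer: 3010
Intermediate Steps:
t = 164 (t = 8 - 1*(-156) = 8 + 156 = 164)
h(X, p) = -96 - X - p
3271 + h(t, 1) = 3271 + (-96 - 1*164 - 1*1) = 3271 + (-96 - 164 - 1) = 3271 - 261 = 3010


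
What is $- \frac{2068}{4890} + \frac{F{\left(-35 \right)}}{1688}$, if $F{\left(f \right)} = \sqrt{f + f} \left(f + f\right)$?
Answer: $- \frac{1034}{2445} - \frac{35 i \sqrt{70}}{844} \approx -0.4229 - 0.34696 i$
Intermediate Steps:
$F{\left(f \right)} = 2 \sqrt{2} f^{\frac{3}{2}}$ ($F{\left(f \right)} = \sqrt{2 f} 2 f = \sqrt{2} \sqrt{f} 2 f = 2 \sqrt{2} f^{\frac{3}{2}}$)
$- \frac{2068}{4890} + \frac{F{\left(-35 \right)}}{1688} = - \frac{2068}{4890} + \frac{2 \sqrt{2} \left(-35\right)^{\frac{3}{2}}}{1688} = \left(-2068\right) \frac{1}{4890} + 2 \sqrt{2} \left(- 35 i \sqrt{35}\right) \frac{1}{1688} = - \frac{1034}{2445} + - 70 i \sqrt{70} \cdot \frac{1}{1688} = - \frac{1034}{2445} - \frac{35 i \sqrt{70}}{844}$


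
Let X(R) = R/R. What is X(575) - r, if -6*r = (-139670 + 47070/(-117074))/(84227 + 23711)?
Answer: 29734313911/37910200236 ≈ 0.78434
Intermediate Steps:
X(R) = 1
r = 8175886325/37910200236 (r = -(-139670 + 47070/(-117074))/(6*(84227 + 23711)) = -(-139670 + 47070*(-1/117074))/(6*107938) = -(-139670 - 23535/58537)/(6*107938) = -(-8175886325)/(351222*107938) = -⅙*(-8175886325/6318366706) = 8175886325/37910200236 ≈ 0.21566)
X(575) - r = 1 - 1*8175886325/37910200236 = 1 - 8175886325/37910200236 = 29734313911/37910200236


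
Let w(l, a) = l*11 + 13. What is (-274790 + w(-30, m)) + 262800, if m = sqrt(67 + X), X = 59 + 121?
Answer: -12307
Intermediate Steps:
X = 180
m = sqrt(247) (m = sqrt(67 + 180) = sqrt(247) ≈ 15.716)
w(l, a) = 13 + 11*l (w(l, a) = 11*l + 13 = 13 + 11*l)
(-274790 + w(-30, m)) + 262800 = (-274790 + (13 + 11*(-30))) + 262800 = (-274790 + (13 - 330)) + 262800 = (-274790 - 317) + 262800 = -275107 + 262800 = -12307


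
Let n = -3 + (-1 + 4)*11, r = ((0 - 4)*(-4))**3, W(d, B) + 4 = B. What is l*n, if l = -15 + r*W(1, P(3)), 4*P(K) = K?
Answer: -399810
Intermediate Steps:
P(K) = K/4
W(d, B) = -4 + B
r = 4096 (r = (-4*(-4))**3 = 16**3 = 4096)
n = 30 (n = -3 + 3*11 = -3 + 33 = 30)
l = -13327 (l = -15 + 4096*(-4 + (1/4)*3) = -15 + 4096*(-4 + 3/4) = -15 + 4096*(-13/4) = -15 - 13312 = -13327)
l*n = -13327*30 = -399810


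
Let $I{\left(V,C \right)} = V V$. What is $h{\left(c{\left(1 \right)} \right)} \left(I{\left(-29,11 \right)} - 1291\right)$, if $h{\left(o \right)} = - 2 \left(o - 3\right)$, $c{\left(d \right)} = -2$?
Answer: $-4500$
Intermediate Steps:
$I{\left(V,C \right)} = V^{2}$
$h{\left(o \right)} = 6 - 2 o$ ($h{\left(o \right)} = - 2 \left(-3 + o\right) = 6 - 2 o$)
$h{\left(c{\left(1 \right)} \right)} \left(I{\left(-29,11 \right)} - 1291\right) = \left(6 - -4\right) \left(\left(-29\right)^{2} - 1291\right) = \left(6 + 4\right) \left(841 - 1291\right) = 10 \left(-450\right) = -4500$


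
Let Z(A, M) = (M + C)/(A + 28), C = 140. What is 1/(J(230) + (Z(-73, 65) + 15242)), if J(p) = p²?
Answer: 9/613237 ≈ 1.4676e-5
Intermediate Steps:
Z(A, M) = (140 + M)/(28 + A) (Z(A, M) = (M + 140)/(A + 28) = (140 + M)/(28 + A))
1/(J(230) + (Z(-73, 65) + 15242)) = 1/(230² + ((140 + 65)/(28 - 73) + 15242)) = 1/(52900 + (205/(-45) + 15242)) = 1/(52900 + (-1/45*205 + 15242)) = 1/(52900 + (-41/9 + 15242)) = 1/(52900 + 137137/9) = 1/(613237/9) = 9/613237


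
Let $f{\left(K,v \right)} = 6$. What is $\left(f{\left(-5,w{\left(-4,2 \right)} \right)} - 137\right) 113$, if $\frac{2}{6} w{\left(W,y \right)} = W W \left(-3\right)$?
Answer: $-14803$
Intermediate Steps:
$w{\left(W,y \right)} = - 9 W^{2}$ ($w{\left(W,y \right)} = 3 W W \left(-3\right) = 3 W^{2} \left(-3\right) = 3 \left(- 3 W^{2}\right) = - 9 W^{2}$)
$\left(f{\left(-5,w{\left(-4,2 \right)} \right)} - 137\right) 113 = \left(6 - 137\right) 113 = \left(-131\right) 113 = -14803$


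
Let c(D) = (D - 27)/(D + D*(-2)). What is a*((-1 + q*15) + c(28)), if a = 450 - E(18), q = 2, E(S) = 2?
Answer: 12976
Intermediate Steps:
c(D) = -(-27 + D)/D (c(D) = (-27 + D)/(D - 2*D) = (-27 + D)/((-D)) = (-27 + D)*(-1/D) = -(-27 + D)/D)
a = 448 (a = 450 - 1*2 = 450 - 2 = 448)
a*((-1 + q*15) + c(28)) = 448*((-1 + 2*15) + (27 - 1*28)/28) = 448*((-1 + 30) + (27 - 28)/28) = 448*(29 + (1/28)*(-1)) = 448*(29 - 1/28) = 448*(811/28) = 12976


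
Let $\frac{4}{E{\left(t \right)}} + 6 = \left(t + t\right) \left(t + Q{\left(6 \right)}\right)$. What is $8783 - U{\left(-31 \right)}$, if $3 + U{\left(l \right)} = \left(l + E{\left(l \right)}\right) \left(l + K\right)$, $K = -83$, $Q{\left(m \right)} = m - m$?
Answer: $\frac{2515822}{479} \approx 5252.2$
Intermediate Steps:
$Q{\left(m \right)} = 0$
$E{\left(t \right)} = \frac{4}{-6 + 2 t^{2}}$ ($E{\left(t \right)} = \frac{4}{-6 + \left(t + t\right) \left(t + 0\right)} = \frac{4}{-6 + 2 t t} = \frac{4}{-6 + 2 t^{2}}$)
$U{\left(l \right)} = -3 + \left(-83 + l\right) \left(l + \frac{2}{-3 + l^{2}}\right)$ ($U{\left(l \right)} = -3 + \left(l + \frac{2}{-3 + l^{2}}\right) \left(l - 83\right) = -3 + \left(l + \frac{2}{-3 + l^{2}}\right) \left(-83 + l\right) = -3 + \left(-83 + l\right) \left(l + \frac{2}{-3 + l^{2}}\right)$)
$8783 - U{\left(-31 \right)} = 8783 - \frac{-166 + 2 \left(-31\right) + \left(-3 + \left(-31\right)^{2}\right) \left(-3 + \left(-31\right)^{2} - -2573\right)}{-3 + \left(-31\right)^{2}} = 8783 - \frac{-166 - 62 + \left(-3 + 961\right) \left(-3 + 961 + 2573\right)}{-3 + 961} = 8783 - \frac{-166 - 62 + 958 \cdot 3531}{958} = 8783 - \frac{-166 - 62 + 3382698}{958} = 8783 - \frac{1}{958} \cdot 3382470 = 8783 - \frac{1691235}{479} = \frac{2515822}{479}$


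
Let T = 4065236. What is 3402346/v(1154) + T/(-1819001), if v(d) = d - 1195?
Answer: -6189037451022/74579041 ≈ -82986.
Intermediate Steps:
v(d) = -1195 + d
3402346/v(1154) + T/(-1819001) = 3402346/(-1195 + 1154) + 4065236/(-1819001) = 3402346/(-41) + 4065236*(-1/1819001) = 3402346*(-1/41) - 4065236/1819001 = -3402346/41 - 4065236/1819001 = -6189037451022/74579041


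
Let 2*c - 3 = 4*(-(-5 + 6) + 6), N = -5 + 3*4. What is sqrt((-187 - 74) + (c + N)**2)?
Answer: 5*sqrt(13)/2 ≈ 9.0139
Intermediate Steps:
N = 7 (N = -5 + 12 = 7)
c = 23/2 (c = 3/2 + (4*(-(-5 + 6) + 6))/2 = 3/2 + (4*(-1*1 + 6))/2 = 3/2 + (4*(-1 + 6))/2 = 3/2 + (4*5)/2 = 3/2 + (1/2)*20 = 3/2 + 10 = 23/2 ≈ 11.500)
sqrt((-187 - 74) + (c + N)**2) = sqrt((-187 - 74) + (23/2 + 7)**2) = sqrt(-261 + (37/2)**2) = sqrt(-261 + 1369/4) = sqrt(325/4) = 5*sqrt(13)/2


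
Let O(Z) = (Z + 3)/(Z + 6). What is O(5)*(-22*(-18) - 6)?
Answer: 3120/11 ≈ 283.64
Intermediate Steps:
O(Z) = (3 + Z)/(6 + Z)
O(5)*(-22*(-18) - 6) = ((3 + 5)/(6 + 5))*(-22*(-18) - 6) = (8/11)*(396 - 6) = ((1/11)*8)*390 = (8/11)*390 = 3120/11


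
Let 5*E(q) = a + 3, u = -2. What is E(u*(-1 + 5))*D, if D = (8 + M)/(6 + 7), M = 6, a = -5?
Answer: -28/65 ≈ -0.43077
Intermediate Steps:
D = 14/13 (D = (8 + 6)/(6 + 7) = 14/13 ≈ 1.0769)
E(q) = -2/5 (E(q) = (-5 + 3)/5 = (1/5)*(-2) = -2/5)
E(u*(-1 + 5))*D = -2/5*14/13 = -28/65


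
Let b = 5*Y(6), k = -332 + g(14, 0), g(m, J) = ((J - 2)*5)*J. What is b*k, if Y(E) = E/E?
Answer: -1660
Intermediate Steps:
Y(E) = 1
g(m, J) = J*(-10 + 5*J) (g(m, J) = ((-2 + J)*5)*J = (-10 + 5*J)*J = J*(-10 + 5*J))
k = -332 (k = -332 + 5*0*(-2 + 0) = -332 + 5*0*(-2) = -332 + 0 = -332)
b = 5 (b = 5*1 = 5)
b*k = 5*(-332) = -1660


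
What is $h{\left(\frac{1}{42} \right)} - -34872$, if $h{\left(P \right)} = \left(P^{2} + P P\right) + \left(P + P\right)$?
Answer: $\frac{30757147}{882} \approx 34872.0$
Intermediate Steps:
$h{\left(P \right)} = 2 P + 2 P^{2}$ ($h{\left(P \right)} = \left(P^{2} + P^{2}\right) + 2 P = 2 P^{2} + 2 P = 2 P + 2 P^{2}$)
$h{\left(\frac{1}{42} \right)} - -34872 = \frac{2 \left(1 + \frac{1}{42}\right)}{42} - -34872 = 2 \cdot \frac{1}{42} \left(1 + \frac{1}{42}\right) + 34872 = 2 \cdot \frac{1}{42} \cdot \frac{43}{42} + 34872 = \frac{43}{882} + 34872 = \frac{30757147}{882}$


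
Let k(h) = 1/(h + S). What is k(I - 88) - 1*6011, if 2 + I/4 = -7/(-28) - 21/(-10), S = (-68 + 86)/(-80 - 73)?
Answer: -44307166/7371 ≈ -6011.0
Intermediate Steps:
S = -2/17 (S = 18/(-153) = 18*(-1/153) = -2/17 ≈ -0.11765)
I = 7/5 (I = -8 + 4*(-7/(-28) - 21/(-10)) = -8 + 4*(-7*(-1/28) - 21*(-⅒)) = -8 + 4*(¼ + 21/10) = -8 + 4*(47/20) = -8 + 47/5 = 7/5 ≈ 1.4000)
k(h) = 1/(-2/17 + h) (k(h) = 1/(h - 2/17) = 1/(-2/17 + h))
k(I - 88) - 1*6011 = 17/(-2 + 17*(7/5 - 88)) - 1*6011 = 17/(-2 + 17*(-433/5)) - 6011 = 17/(-2 - 7361/5) - 6011 = 17/(-7371/5) - 6011 = 17*(-5/7371) - 6011 = -85/7371 - 6011 = -44307166/7371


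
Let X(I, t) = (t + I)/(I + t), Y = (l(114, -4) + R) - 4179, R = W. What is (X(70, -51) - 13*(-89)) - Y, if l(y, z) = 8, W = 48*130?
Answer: -911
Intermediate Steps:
W = 6240
R = 6240
Y = 2069 (Y = (8 + 6240) - 4179 = 6248 - 4179 = 2069)
X(I, t) = 1 (X(I, t) = (I + t)/(I + t) = 1)
(X(70, -51) - 13*(-89)) - Y = (1 - 13*(-89)) - 1*2069 = (1 - 1*(-1157)) - 2069 = (1 + 1157) - 2069 = 1158 - 2069 = -911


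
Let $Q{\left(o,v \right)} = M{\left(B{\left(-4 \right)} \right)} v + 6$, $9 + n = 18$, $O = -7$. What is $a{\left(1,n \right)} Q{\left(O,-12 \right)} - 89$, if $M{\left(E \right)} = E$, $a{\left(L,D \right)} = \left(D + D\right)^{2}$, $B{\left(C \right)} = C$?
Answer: $17407$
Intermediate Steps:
$n = 9$ ($n = -9 + 18 = 9$)
$a{\left(L,D \right)} = 4 D^{2}$ ($a{\left(L,D \right)} = \left(2 D\right)^{2} = 4 D^{2}$)
$Q{\left(o,v \right)} = 6 - 4 v$ ($Q{\left(o,v \right)} = - 4 v + 6 = 6 - 4 v$)
$a{\left(1,n \right)} Q{\left(O,-12 \right)} - 89 = 4 \cdot 9^{2} \left(6 - -48\right) - 89 = 4 \cdot 81 \left(6 + 48\right) - 89 = 324 \cdot 54 - 89 = 17496 - 89 = 17407$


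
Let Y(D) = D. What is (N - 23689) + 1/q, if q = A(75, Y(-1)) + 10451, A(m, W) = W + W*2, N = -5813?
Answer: -308236895/10448 ≈ -29502.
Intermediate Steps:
A(m, W) = 3*W (A(m, W) = W + 2*W = 3*W)
q = 10448 (q = 3*(-1) + 10451 = -3 + 10451 = 10448)
(N - 23689) + 1/q = (-5813 - 23689) + 1/10448 = -29502 + 1/10448 = -308236895/10448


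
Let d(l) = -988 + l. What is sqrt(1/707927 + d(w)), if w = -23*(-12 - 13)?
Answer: 5*I*sqrt(8279173700358)/707927 ≈ 20.322*I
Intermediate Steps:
w = 575 (w = -23*(-25) = 575)
sqrt(1/707927 + d(w)) = sqrt(1/707927 + (-988 + 575)) = sqrt(1/707927 - 413) = sqrt(-292373850/707927) = 5*I*sqrt(8279173700358)/707927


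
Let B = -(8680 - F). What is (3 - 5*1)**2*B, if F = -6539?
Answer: -60876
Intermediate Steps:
B = -15219 (B = -(8680 - 1*(-6539)) = -(8680 + 6539) = -1*15219 = -15219)
(3 - 5*1)**2*B = (3 - 5*1)**2*(-15219) = (3 - 5)**2*(-15219) = (-2)**2*(-15219) = 4*(-15219) = -60876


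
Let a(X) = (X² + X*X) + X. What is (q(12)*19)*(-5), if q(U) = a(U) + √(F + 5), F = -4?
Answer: -28595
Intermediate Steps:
a(X) = X + 2*X² (a(X) = (X² + X²) + X = 2*X² + X = X + 2*X²)
q(U) = 1 + U*(1 + 2*U) (q(U) = U*(1 + 2*U) + √(-4 + 5) = U*(1 + 2*U) + √1 = U*(1 + 2*U) + 1 = 1 + U*(1 + 2*U))
(q(12)*19)*(-5) = ((1 + 12*(1 + 2*12))*19)*(-5) = ((1 + 12*(1 + 24))*19)*(-5) = ((1 + 12*25)*19)*(-5) = ((1 + 300)*19)*(-5) = (301*19)*(-5) = 5719*(-5) = -28595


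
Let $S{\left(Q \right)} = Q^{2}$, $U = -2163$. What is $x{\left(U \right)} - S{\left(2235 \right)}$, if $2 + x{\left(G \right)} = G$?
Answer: $-4997390$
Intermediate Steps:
$x{\left(G \right)} = -2 + G$
$x{\left(U \right)} - S{\left(2235 \right)} = \left(-2 - 2163\right) - 2235^{2} = -2165 - 4995225 = -4997390$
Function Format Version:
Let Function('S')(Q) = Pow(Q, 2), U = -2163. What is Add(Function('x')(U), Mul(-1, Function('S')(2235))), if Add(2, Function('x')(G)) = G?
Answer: -4997390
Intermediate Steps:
Function('x')(G) = Add(-2, G)
Add(Function('x')(U), Mul(-1, Function('S')(2235))) = Add(Add(-2, -2163), Mul(-1, Pow(2235, 2))) = Add(-2165, Mul(-1, 4995225)) = Add(-2165, -4995225) = -4997390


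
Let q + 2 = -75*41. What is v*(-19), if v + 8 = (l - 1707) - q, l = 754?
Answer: -40204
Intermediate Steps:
q = -3077 (q = -2 - 75*41 = -2 - 3075 = -3077)
v = 2116 (v = -8 + ((754 - 1707) - 1*(-3077)) = -8 + (-953 + 3077) = -8 + 2124 = 2116)
v*(-19) = 2116*(-19) = -40204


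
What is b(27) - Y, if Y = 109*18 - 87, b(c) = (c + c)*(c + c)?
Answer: 1041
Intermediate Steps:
b(c) = 4*c² (b(c) = (2*c)*(2*c) = 4*c²)
Y = 1875 (Y = 1962 - 87 = 1875)
b(27) - Y = 4*27² - 1*1875 = 4*729 - 1875 = 2916 - 1875 = 1041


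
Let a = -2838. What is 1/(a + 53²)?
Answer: -1/29 ≈ -0.034483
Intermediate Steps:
1/(a + 53²) = 1/(-2838 + 53²) = 1/(-2838 + 2809) = 1/(-29) = -1/29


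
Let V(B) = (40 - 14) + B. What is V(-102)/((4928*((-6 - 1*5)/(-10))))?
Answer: -95/6776 ≈ -0.014020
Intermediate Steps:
V(B) = 26 + B
V(-102)/((4928*((-6 - 1*5)/(-10)))) = (26 - 102)/((4928*((-6 - 1*5)/(-10)))) = -76*(-5/(2464*(-6 - 5))) = -76/(4928*(-11*(-⅒))) = -76/(4928*(11/10)) = -76/27104/5 = -76*5/27104 = -95/6776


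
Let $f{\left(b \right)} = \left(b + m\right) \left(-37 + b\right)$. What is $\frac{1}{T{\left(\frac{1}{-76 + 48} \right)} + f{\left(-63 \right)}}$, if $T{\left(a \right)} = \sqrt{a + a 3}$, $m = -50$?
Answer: $\frac{79100}{893830001} - \frac{i \sqrt{7}}{893830001} \approx 8.8496 \cdot 10^{-5} - 2.96 \cdot 10^{-9} i$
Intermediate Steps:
$T{\left(a \right)} = 2 \sqrt{a}$ ($T{\left(a \right)} = \sqrt{a + 3 a} = \sqrt{4 a} = 2 \sqrt{a}$)
$f{\left(b \right)} = \left(-50 + b\right) \left(-37 + b\right)$ ($f{\left(b \right)} = \left(b - 50\right) \left(-37 + b\right) = \left(-50 + b\right) \left(-37 + b\right)$)
$\frac{1}{T{\left(\frac{1}{-76 + 48} \right)} + f{\left(-63 \right)}} = \frac{1}{2 \sqrt{\frac{1}{-76 + 48}} + \left(1850 + \left(-63\right)^{2} - -5481\right)} = \frac{1}{2 \sqrt{\frac{1}{-28}} + \left(1850 + 3969 + 5481\right)} = \frac{1}{2 \sqrt{- \frac{1}{28}} + 11300} = \frac{1}{2 \frac{i \sqrt{7}}{14} + 11300} = \frac{1}{\frac{i \sqrt{7}}{7} + 11300} = \frac{1}{11300 + \frac{i \sqrt{7}}{7}}$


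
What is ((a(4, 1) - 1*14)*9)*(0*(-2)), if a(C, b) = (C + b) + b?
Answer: 0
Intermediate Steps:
a(C, b) = C + 2*b
((a(4, 1) - 1*14)*9)*(0*(-2)) = (((4 + 2*1) - 1*14)*9)*(0*(-2)) = (((4 + 2) - 14)*9)*0 = ((6 - 14)*9)*0 = -8*9*0 = -72*0 = 0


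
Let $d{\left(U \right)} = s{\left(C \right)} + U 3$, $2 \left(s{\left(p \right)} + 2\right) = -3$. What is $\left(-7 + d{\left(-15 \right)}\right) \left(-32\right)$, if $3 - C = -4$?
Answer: $1776$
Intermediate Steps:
$C = 7$ ($C = 3 - -4 = 3 + 4 = 7$)
$s{\left(p \right)} = - \frac{7}{2}$ ($s{\left(p \right)} = -2 + \frac{1}{2} \left(-3\right) = -2 - \frac{3}{2} = - \frac{7}{2}$)
$d{\left(U \right)} = - \frac{7}{2} + 3 U$ ($d{\left(U \right)} = - \frac{7}{2} + U 3 = - \frac{7}{2} + 3 U$)
$\left(-7 + d{\left(-15 \right)}\right) \left(-32\right) = \left(-7 + \left(- \frac{7}{2} + 3 \left(-15\right)\right)\right) \left(-32\right) = \left(-7 - \frac{97}{2}\right) \left(-32\right) = \left(- \frac{111}{2}\right) \left(-32\right) = 1776$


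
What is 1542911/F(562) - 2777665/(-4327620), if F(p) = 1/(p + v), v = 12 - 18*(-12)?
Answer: 95907903258463/78684 ≈ 1.2189e+9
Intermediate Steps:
v = 228 (v = 12 + 216 = 228)
F(p) = 1/(228 + p) (F(p) = 1/(p + 228) = 1/(228 + p))
1542911/F(562) - 2777665/(-4327620) = 1542911/(1/(228 + 562)) - 2777665/(-4327620) = 1542911/(1/790) - 2777665*(-1/4327620) = 1542911/(1/790) + 50503/78684 = 1542911*790 + 50503/78684 = 1218899690 + 50503/78684 = 95907903258463/78684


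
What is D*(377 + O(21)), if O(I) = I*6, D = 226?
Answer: 113678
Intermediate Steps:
O(I) = 6*I
D*(377 + O(21)) = 226*(377 + 6*21) = 226*(377 + 126) = 226*503 = 113678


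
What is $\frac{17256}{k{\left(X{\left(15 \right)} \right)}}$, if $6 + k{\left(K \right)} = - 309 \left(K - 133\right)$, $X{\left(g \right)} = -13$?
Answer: $\frac{1438}{3759} \approx 0.38255$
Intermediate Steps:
$k{\left(K \right)} = 41091 - 309 K$ ($k{\left(K \right)} = -6 - 309 \left(K - 133\right) = -6 - 309 \left(-133 + K\right) = -6 - \left(-41097 + 309 K\right) = 41091 - 309 K$)
$\frac{17256}{k{\left(X{\left(15 \right)} \right)}} = \frac{17256}{41091 - -4017} = \frac{17256}{41091 + 4017} = \frac{17256}{45108} = 17256 \cdot \frac{1}{45108} = \frac{1438}{3759}$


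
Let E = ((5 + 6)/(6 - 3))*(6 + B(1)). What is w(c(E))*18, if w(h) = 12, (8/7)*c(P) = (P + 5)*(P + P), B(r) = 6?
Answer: 216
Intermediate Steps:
E = 44 (E = ((5 + 6)/(6 - 3))*(6 + 6) = (11/3)*12 = 44)
c(P) = 7*P*(5 + P)/4 (c(P) = 7*((P + 5)*(P + P))/8 = 7*((5 + P)*(2*P))/8 = 7*(2*P*(5 + P))/8 = 7*P*(5 + P)/4)
w(c(E))*18 = 12*18 = 216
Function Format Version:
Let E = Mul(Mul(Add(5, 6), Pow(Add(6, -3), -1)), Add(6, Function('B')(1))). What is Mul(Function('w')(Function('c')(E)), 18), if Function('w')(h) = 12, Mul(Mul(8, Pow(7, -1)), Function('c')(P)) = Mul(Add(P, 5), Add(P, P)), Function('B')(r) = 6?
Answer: 216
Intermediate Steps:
E = 44 (E = Mul(Mul(Add(5, 6), Pow(Add(6, -3), -1)), Add(6, 6)) = Mul(Mul(11, Pow(3, -1)), 12) = Mul(Mul(11, Rational(1, 3)), 12) = Mul(Rational(11, 3), 12) = 44)
Function('c')(P) = Mul(Rational(7, 4), P, Add(5, P)) (Function('c')(P) = Mul(Rational(7, 8), Mul(Add(P, 5), Add(P, P))) = Mul(Rational(7, 8), Mul(Add(5, P), Mul(2, P))) = Mul(Rational(7, 8), Mul(2, P, Add(5, P))) = Mul(Rational(7, 4), P, Add(5, P)))
Mul(Function('w')(Function('c')(E)), 18) = Mul(12, 18) = 216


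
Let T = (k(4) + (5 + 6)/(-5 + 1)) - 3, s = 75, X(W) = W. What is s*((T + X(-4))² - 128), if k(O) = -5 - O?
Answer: 268275/16 ≈ 16767.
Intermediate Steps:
T = -59/4 (T = ((-5 - 1*4) + (5 + 6)/(-5 + 1)) - 3 = ((-5 - 4) + 11/(-4)) - 3 = (-9 + 11*(-¼)) - 3 = (-9 - 11/4) - 3 = -47/4 - 3 = -59/4 ≈ -14.750)
s*((T + X(-4))² - 128) = 75*((-59/4 - 4)² - 128) = 75*((-75/4)² - 128) = 75*(5625/16 - 128) = 75*(3577/16) = 268275/16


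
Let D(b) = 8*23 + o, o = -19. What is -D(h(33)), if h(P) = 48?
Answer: -165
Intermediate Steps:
D(b) = 165 (D(b) = 8*23 - 19 = 184 - 19 = 165)
-D(h(33)) = -1*165 = -165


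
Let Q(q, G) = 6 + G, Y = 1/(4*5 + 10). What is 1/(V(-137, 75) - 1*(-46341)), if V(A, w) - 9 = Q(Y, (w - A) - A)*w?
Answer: 1/72975 ≈ 1.3703e-5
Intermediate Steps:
Y = 1/30 (Y = 1/(20 + 10) = 1/30 ≈ 0.033333)
V(A, w) = 9 + w*(6 + w - 2*A) (V(A, w) = 9 + (6 + ((w - A) - A))*w = 9 + (6 + (w - 2*A))*w = 9 + (6 + w - 2*A)*w = 9 + w*(6 + w - 2*A))
1/(V(-137, 75) - 1*(-46341)) = 1/((9 + 75*(6 + 75 - 2*(-137))) - 1*(-46341)) = 1/((9 + 75*(6 + 75 + 274)) + 46341) = 1/((9 + 75*355) + 46341) = 1/((9 + 26625) + 46341) = 1/(26634 + 46341) = 1/72975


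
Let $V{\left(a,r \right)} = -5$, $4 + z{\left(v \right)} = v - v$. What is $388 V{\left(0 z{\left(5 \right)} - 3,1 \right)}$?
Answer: $-1940$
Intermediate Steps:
$z{\left(v \right)} = -4$ ($z{\left(v \right)} = -4 + \left(v - v\right) = -4 + 0 = -4$)
$388 V{\left(0 z{\left(5 \right)} - 3,1 \right)} = 388 \left(-5\right) = -1940$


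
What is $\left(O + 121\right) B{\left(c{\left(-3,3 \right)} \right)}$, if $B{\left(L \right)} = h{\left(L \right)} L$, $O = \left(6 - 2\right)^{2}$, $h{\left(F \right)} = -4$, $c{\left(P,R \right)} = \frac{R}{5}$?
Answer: $- \frac{1644}{5} \approx -328.8$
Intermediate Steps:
$c{\left(P,R \right)} = \frac{R}{5}$ ($c{\left(P,R \right)} = R \frac{1}{5} = \frac{R}{5}$)
$O = 16$ ($O = 4^{2} = 16$)
$B{\left(L \right)} = - 4 L$
$\left(O + 121\right) B{\left(c{\left(-3,3 \right)} \right)} = \left(16 + 121\right) \left(- 4 \cdot \frac{1}{5} \cdot 3\right) = 137 \left(\left(-4\right) \frac{3}{5}\right) = 137 \left(- \frac{12}{5}\right) = - \frac{1644}{5}$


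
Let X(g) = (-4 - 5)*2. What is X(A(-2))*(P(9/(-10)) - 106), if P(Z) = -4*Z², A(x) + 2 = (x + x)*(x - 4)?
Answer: 49158/25 ≈ 1966.3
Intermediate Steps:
A(x) = -2 + 2*x*(-4 + x) (A(x) = -2 + (x + x)*(x - 4) = -2 + (2*x)*(-4 + x) = -2 + 2*x*(-4 + x))
X(g) = -18 (X(g) = -9*2 = -18)
X(A(-2))*(P(9/(-10)) - 106) = -18*(-4*(9/(-10))² - 106) = -18*(-4*(9*(-⅒))² - 106) = -18*(-4*(-9/10)² - 106) = -18*(-4*81/100 - 106) = -18*(-81/25 - 106) = -18*(-2731/25) = 49158/25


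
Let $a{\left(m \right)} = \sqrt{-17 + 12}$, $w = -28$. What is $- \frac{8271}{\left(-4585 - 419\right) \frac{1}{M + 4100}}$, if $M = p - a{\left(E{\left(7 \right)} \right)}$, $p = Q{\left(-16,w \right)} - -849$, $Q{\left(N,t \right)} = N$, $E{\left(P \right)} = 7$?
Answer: $\frac{4533427}{556} - \frac{919 i \sqrt{5}}{556} \approx 8153.6 - 3.6959 i$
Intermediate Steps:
$a{\left(m \right)} = i \sqrt{5}$ ($a{\left(m \right)} = \sqrt{-5} = i \sqrt{5}$)
$p = 833$ ($p = -16 - -849 = -16 + 849 = 833$)
$M = 833 - i \sqrt{5} \approx 833.0 - 2.2361 i$
$- \frac{8271}{\left(-4585 - 419\right) \frac{1}{M + 4100}} = - \frac{8271}{\left(-4585 - 419\right) \frac{1}{\left(833 - i \sqrt{5}\right) + 4100}} = - \frac{8271}{\left(-5004\right) \frac{1}{4933 - i \sqrt{5}}} = - 8271 \left(- \frac{4933}{5004} + \frac{i \sqrt{5}}{5004}\right) = \frac{4533427}{556} - \frac{919 i \sqrt{5}}{556}$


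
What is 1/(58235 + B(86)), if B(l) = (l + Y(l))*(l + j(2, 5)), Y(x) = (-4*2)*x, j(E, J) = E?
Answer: 1/5259 ≈ 0.00019015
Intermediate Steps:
Y(x) = -8*x
B(l) = -7*l*(2 + l) (B(l) = (l - 8*l)*(l + 2) = (-7*l)*(2 + l) = -7*l*(2 + l))
1/(58235 + B(86)) = 1/(58235 + 7*86*(-2 - 1*86)) = 1/(58235 + 7*86*(-2 - 86)) = 1/(58235 + 7*86*(-88)) = 1/(58235 - 52976) = 1/5259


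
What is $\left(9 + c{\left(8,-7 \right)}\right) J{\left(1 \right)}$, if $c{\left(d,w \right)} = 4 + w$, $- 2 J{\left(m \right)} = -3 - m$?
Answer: $12$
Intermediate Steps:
$J{\left(m \right)} = \frac{3}{2} + \frac{m}{2}$ ($J{\left(m \right)} = - \frac{-3 - m}{2} = \frac{3}{2} + \frac{m}{2}$)
$\left(9 + c{\left(8,-7 \right)}\right) J{\left(1 \right)} = \left(9 + \left(4 - 7\right)\right) \left(\frac{3}{2} + \frac{1}{2} \cdot 1\right) = \left(9 - 3\right) \left(\frac{3}{2} + \frac{1}{2}\right) = 6 \cdot 2 = 12$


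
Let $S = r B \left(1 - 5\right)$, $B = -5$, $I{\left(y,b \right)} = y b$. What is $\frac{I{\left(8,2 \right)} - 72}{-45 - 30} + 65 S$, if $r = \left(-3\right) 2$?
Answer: $- \frac{584944}{75} \approx -7799.3$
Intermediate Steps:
$I{\left(y,b \right)} = b y$
$r = -6$
$S = -120$ ($S = \left(-6\right) \left(-5\right) \left(1 - 5\right) = 30 \left(1 - 5\right) = 30 \left(-4\right) = -120$)
$\frac{I{\left(8,2 \right)} - 72}{-45 - 30} + 65 S = \frac{2 \cdot 8 - 72}{-45 - 30} + 65 \left(-120\right) = \frac{16 - 72}{-75} - 7800 = \left(-56\right) \left(- \frac{1}{75}\right) - 7800 = \frac{56}{75} - 7800 = - \frac{584944}{75}$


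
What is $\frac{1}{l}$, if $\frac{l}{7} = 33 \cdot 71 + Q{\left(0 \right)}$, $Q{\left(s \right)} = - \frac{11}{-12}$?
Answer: $\frac{12}{196889} \approx 6.0948 \cdot 10^{-5}$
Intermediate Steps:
$Q{\left(s \right)} = \frac{11}{12}$ ($Q{\left(s \right)} = \left(-11\right) \left(- \frac{1}{12}\right) = \frac{11}{12}$)
$l = \frac{196889}{12}$ ($l = 7 \left(33 \cdot 71 + \frac{11}{12}\right) = 7 \left(2343 + \frac{11}{12}\right) = 7 \cdot \frac{28127}{12} = \frac{196889}{12} \approx 16407.0$)
$\frac{1}{l} = \frac{1}{\frac{196889}{12}} = \frac{12}{196889}$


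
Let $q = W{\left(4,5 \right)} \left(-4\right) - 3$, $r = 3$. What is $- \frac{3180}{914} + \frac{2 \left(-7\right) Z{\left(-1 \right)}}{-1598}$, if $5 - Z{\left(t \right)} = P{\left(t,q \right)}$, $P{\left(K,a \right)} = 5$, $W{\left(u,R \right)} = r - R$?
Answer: $- \frac{1590}{457} \approx -3.4792$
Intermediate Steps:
$W{\left(u,R \right)} = 3 - R$
$q = 5$ ($q = \left(3 - 5\right) \left(-4\right) - 3 = \left(-2\right) \left(-4\right) - 3 = 8 - 3 = 5$)
$Z{\left(t \right)} = 0$ ($Z{\left(t \right)} = 5 - 5 = 0$)
$- \frac{3180}{914} + \frac{2 \left(-7\right) Z{\left(-1 \right)}}{-1598} = - \frac{3180}{914} + \frac{2 \left(-7\right) 0}{-1598} = \left(-3180\right) \frac{1}{914} + \left(-14\right) 0 \left(- \frac{1}{1598}\right) = - \frac{1590}{457} + 0 \left(- \frac{1}{1598}\right) = - \frac{1590}{457} + 0 = - \frac{1590}{457}$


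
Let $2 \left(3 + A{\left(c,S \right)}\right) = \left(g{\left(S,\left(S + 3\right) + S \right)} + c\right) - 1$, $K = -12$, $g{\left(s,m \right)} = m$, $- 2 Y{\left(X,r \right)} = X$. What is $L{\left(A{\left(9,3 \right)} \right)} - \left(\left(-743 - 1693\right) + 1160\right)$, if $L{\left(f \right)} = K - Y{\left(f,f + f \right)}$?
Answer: $\frac{5067}{4} \approx 1266.8$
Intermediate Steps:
$Y{\left(X,r \right)} = - \frac{X}{2}$
$A{\left(c,S \right)} = -2 + S + \frac{c}{2}$ ($A{\left(c,S \right)} = -3 + \frac{\left(\left(\left(S + 3\right) + S\right) + c\right) - 1}{2} = -3 + \frac{\left(\left(\left(3 + S\right) + S\right) + c\right) - 1}{2} = -3 + \frac{\left(\left(3 + 2 S\right) + c\right) - 1}{2} = -3 + \frac{\left(3 + c + 2 S\right) - 1}{2} = -3 + \frac{2 + c + 2 S}{2} = -3 + \left(1 + S + \frac{c}{2}\right) = -2 + S + \frac{c}{2}$)
$L{\left(f \right)} = -12 + \frac{f}{2}$ ($L{\left(f \right)} = -12 - - \frac{f}{2} = -12 + \frac{f}{2}$)
$L{\left(A{\left(9,3 \right)} \right)} - \left(\left(-743 - 1693\right) + 1160\right) = \left(-12 + \frac{-2 + 3 + \frac{1}{2} \cdot 9}{2}\right) - \left(\left(-743 - 1693\right) + 1160\right) = \left(-12 + \frac{-2 + 3 + \frac{9}{2}}{2}\right) - \left(-2436 + 1160\right) = \left(-12 + \frac{1}{2} \cdot \frac{11}{2}\right) - -1276 = \left(-12 + \frac{11}{4}\right) + 1276 = - \frac{37}{4} + 1276 = \frac{5067}{4}$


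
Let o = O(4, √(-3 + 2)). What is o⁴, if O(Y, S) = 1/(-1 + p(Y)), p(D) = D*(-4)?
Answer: 1/83521 ≈ 1.1973e-5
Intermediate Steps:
p(D) = -4*D
O(Y, S) = 1/(-1 - 4*Y)
o = -1/17 (o = -1/(1 + 4*4) = -1/(1 + 16) = -1/17 ≈ -0.058824)
o⁴ = (-1/17)⁴ = 1/83521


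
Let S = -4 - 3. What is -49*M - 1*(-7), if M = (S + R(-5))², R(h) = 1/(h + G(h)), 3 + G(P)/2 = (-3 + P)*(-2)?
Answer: -21253/9 ≈ -2361.4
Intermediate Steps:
G(P) = 6 - 4*P (G(P) = -6 + 2*((-3 + P)*(-2)) = -6 + 2*(6 - 2*P) = -6 + (12 - 4*P) = 6 - 4*P)
R(h) = 1/(6 - 3*h) (R(h) = 1/(h + (6 - 4*h)) = 1/(6 - 3*h))
S = -7
M = 21316/441 (M = (-7 - 1/(-6 + 3*(-5)))² = (-7 - 1/(-6 - 15))² = (-7 - 1/(-21))² = (-7 - 1*(-1/21))² = (-7 + 1/21)² = (-146/21)² = 21316/441 ≈ 48.336)
-49*M - 1*(-7) = -49*21316/441 - 1*(-7) = -21316/9 + 7 = -21253/9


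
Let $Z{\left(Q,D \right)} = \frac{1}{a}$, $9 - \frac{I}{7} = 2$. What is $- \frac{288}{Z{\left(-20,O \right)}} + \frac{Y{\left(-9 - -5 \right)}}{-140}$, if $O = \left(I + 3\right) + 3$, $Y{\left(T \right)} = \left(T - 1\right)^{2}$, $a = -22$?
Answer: $\frac{177403}{28} \approx 6335.8$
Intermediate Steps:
$I = 49$ ($I = 63 - 14 = 49$)
$Y{\left(T \right)} = \left(-1 + T\right)^{2}$
$O = 55$ ($O = \left(49 + 3\right) + 3 = 52 + 3 = 55$)
$Z{\left(Q,D \right)} = - \frac{1}{22}$ ($Z{\left(Q,D \right)} = \frac{1}{-22} = - \frac{1}{22}$)
$- \frac{288}{Z{\left(-20,O \right)}} + \frac{Y{\left(-9 - -5 \right)}}{-140} = - \frac{288}{- \frac{1}{22}} + \frac{\left(-1 - 4\right)^{2}}{-140} = \left(-288\right) \left(-22\right) + \left(-1 + \left(-9 + 5\right)\right)^{2} \left(- \frac{1}{140}\right) = 6336 + \left(-1 - 4\right)^{2} \left(- \frac{1}{140}\right) = 6336 + \left(-5\right)^{2} \left(- \frac{1}{140}\right) = 6336 + 25 \left(- \frac{1}{140}\right) = 6336 - \frac{5}{28} = \frac{177403}{28}$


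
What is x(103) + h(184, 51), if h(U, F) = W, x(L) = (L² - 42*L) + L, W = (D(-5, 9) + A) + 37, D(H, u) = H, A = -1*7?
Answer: 6411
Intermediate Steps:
A = -7
W = 25 (W = (-5 - 7) + 37 = -12 + 37 = 25)
x(L) = L² - 41*L
h(U, F) = 25
x(103) + h(184, 51) = 103*(-41 + 103) + 25 = 103*62 + 25 = 6386 + 25 = 6411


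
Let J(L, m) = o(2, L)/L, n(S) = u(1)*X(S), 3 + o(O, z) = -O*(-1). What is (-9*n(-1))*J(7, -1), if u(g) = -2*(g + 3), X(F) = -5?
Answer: 360/7 ≈ 51.429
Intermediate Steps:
u(g) = -6 - 2*g (u(g) = -2*(3 + g) = -6 - 2*g)
o(O, z) = -3 + O (o(O, z) = -3 - O*(-1) = -3 + O)
n(S) = 40 (n(S) = (-6 - 2*1)*(-5) = (-6 - 2)*(-5) = -8*(-5) = 40)
J(L, m) = -1/L (J(L, m) = (-3 + 2)/L = -1/L)
(-9*n(-1))*J(7, -1) = (-9*40)*(-1/7) = -(-360)/7 = -360*(-⅐) = 360/7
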